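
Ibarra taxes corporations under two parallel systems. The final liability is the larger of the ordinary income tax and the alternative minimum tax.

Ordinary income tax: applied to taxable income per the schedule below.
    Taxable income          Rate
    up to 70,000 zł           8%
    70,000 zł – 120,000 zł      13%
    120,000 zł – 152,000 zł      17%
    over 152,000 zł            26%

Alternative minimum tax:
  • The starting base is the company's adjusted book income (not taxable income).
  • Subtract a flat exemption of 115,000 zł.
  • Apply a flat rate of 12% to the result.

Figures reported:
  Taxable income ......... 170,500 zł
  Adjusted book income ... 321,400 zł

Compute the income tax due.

Ordinary income tax:
  70,000 zł × 8% = 5,600 zł
  50,000 zł × 13% = 6,500 zł
  32,000 zł × 17% = 5,440 zł
  18,500 zł × 26% = 4,810 zł
  → 22,350 zł

Alternative minimum tax:
  Base (adjusted book income): 321,400 zł
  Less exemption 115,000 zł → base 206,400 zł
  206,400 zł × 12% = 24,768 zł

24,768 zł > 22,350 zł, so the alternative minimum tax is the binding amount.

24,768 zł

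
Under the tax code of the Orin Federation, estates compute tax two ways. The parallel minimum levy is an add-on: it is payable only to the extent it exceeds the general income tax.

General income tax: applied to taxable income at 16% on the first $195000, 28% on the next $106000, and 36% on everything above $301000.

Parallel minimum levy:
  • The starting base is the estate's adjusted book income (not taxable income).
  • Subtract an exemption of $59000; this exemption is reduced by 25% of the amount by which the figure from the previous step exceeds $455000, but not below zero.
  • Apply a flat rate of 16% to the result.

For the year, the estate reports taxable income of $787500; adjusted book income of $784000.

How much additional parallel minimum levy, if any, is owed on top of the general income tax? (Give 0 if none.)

Parallel minimum levy:
  Base (adjusted book income): $784000
  Exemption: 25% × ($784000 − $455000) = $82250 ≥ $59000, so the exemption is fully phased out
  Base: $784000 − $0 = $784000
  $784000 × 16% = $125440

General income tax:
  $195000 × 16% = $31200
  $106000 × 28% = $29680
  $486500 × 36% = $175140
  → $236020

$125440 ≤ $236020, so no add-on is due.

$0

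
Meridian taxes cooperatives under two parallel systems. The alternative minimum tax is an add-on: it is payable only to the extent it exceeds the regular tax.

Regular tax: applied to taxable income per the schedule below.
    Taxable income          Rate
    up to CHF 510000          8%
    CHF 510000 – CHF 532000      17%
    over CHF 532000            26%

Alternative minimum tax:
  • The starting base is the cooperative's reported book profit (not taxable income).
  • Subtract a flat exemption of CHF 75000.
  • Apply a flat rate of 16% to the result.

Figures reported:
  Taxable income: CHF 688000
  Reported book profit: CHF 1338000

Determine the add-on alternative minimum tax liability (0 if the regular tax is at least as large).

Alternative minimum tax:
  Base (reported book profit): CHF 1338000
  Less exemption CHF 75000 → base CHF 1263000
  CHF 1263000 × 16% = CHF 202080

Regular tax:
  CHF 510000 × 8% = CHF 40800
  CHF 22000 × 17% = CHF 3740
  CHF 156000 × 26% = CHF 40560
  → CHF 85100

Excess of alternative minimum tax over regular tax: CHF 202080 − CHF 85100 = CHF 116980.

CHF 116980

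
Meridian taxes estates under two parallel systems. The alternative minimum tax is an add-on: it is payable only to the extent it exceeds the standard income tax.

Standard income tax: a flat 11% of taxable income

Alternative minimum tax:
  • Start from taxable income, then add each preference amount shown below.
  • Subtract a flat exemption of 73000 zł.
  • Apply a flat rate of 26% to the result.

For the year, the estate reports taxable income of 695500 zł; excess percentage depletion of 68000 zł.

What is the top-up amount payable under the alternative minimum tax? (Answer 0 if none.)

103025 zł

Standard income tax:
  695500 zł × 11% = 76505 zł

Alternative minimum tax:
  Adjusted income: 695500 zł + 68000 zł = 763500 zł
  Less exemption 73000 zł → base 690500 zł
  690500 zł × 26% = 179530 zł

Excess of alternative minimum tax over standard income tax: 179530 zł − 76505 zł = 103025 zł.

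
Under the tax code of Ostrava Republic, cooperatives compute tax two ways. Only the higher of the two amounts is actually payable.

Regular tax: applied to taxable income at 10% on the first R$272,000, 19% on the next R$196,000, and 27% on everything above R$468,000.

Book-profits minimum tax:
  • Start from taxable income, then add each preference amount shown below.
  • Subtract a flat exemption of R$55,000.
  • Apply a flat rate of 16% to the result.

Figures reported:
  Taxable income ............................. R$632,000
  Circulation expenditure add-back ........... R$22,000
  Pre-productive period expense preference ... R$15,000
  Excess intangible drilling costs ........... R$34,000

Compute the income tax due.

Book-profits minimum tax:
  Adjusted income: R$632,000 + R$22,000 + R$15,000 + R$34,000 = R$703,000
  Less exemption R$55,000 → base R$648,000
  R$648,000 × 16% = R$103,680

Regular tax:
  R$272,000 × 10% = R$27,200
  R$196,000 × 19% = R$37,240
  R$164,000 × 27% = R$44,280
  → R$108,720

R$108,720 > R$103,680, so the regular tax governs.

R$108,720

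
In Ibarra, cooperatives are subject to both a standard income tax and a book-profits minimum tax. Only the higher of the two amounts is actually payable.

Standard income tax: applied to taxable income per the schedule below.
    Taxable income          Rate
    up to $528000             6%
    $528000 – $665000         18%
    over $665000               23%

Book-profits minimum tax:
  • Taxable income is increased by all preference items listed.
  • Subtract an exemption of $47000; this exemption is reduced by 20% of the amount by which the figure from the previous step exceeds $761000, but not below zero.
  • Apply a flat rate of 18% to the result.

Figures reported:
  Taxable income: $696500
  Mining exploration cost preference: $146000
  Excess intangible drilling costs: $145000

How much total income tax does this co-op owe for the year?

$177444

Standard income tax:
  $528000 × 6% = $31680
  $137000 × 18% = $24660
  $31500 × 23% = $7245
  → $63585

Book-profits minimum tax:
  Adjusted income: $696500 + $146000 + $145000 = $987500
  Exemption: $47000 − 20% × ($987500 − $761000) = $47000 − $45300 = $1700
  Base: $987500 − $1700 = $985800
  $985800 × 18% = $177444

$177444 > $63585, so the book-profits minimum tax is the binding amount.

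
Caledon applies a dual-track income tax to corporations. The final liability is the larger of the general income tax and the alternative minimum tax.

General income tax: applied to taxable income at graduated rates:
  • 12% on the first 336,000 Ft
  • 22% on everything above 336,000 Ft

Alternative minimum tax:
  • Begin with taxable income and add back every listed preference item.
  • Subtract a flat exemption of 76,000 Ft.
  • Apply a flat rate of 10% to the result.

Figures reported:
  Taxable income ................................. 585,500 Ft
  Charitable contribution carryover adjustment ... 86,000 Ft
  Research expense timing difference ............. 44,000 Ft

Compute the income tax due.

95,210 Ft

General income tax:
  336,000 Ft × 12% = 40,320 Ft
  249,500 Ft × 22% = 54,890 Ft
  → 95,210 Ft

Alternative minimum tax:
  Adjusted income: 585,500 Ft + 86,000 Ft + 44,000 Ft = 715,500 Ft
  Less exemption 76,000 Ft → base 639,500 Ft
  639,500 Ft × 10% = 63,950 Ft

95,210 Ft > 63,950 Ft, so the general income tax governs.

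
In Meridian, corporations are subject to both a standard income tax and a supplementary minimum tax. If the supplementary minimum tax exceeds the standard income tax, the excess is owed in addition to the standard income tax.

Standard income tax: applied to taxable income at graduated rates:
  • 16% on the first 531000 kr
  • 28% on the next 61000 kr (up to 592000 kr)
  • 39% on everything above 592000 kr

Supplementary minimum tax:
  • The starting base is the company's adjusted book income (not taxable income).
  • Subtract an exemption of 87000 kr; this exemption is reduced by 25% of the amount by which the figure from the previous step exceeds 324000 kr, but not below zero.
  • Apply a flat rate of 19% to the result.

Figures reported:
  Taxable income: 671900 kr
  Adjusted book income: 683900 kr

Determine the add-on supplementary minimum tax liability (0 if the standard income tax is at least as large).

0 kr

Supplementary minimum tax:
  Base (adjusted book income): 683900 kr
  Exemption: 25% × (683900 kr − 324000 kr) = 89975 kr ≥ 87000 kr, so the exemption is fully phased out
  Base: 683900 kr − 0 kr = 683900 kr
  683900 kr × 19% = 129941 kr

Standard income tax:
  531000 kr × 16% = 84960 kr
  61000 kr × 28% = 17080 kr
  79900 kr × 39% = 31161 kr
  → 133201 kr

129941 kr ≤ 133201 kr, so no add-on is due.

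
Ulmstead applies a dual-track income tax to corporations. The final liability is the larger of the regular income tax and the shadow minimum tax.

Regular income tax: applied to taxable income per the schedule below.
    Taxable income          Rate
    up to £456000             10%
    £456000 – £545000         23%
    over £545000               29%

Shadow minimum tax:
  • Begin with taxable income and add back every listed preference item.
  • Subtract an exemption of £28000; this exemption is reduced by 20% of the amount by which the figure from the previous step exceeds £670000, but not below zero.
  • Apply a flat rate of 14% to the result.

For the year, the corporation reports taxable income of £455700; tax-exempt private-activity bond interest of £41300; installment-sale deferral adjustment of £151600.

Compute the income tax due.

£86884

Shadow minimum tax:
  Adjusted income: £455700 + £41300 + £151600 = £648600
  Exemption: £648600 ≤ £670000, so full £28000 applies
  Base: £648600 − £28000 = £620600
  £620600 × 14% = £86884

Regular income tax:
  £455700 × 10% = £45570

£86884 > £45570, so the shadow minimum tax is the binding amount.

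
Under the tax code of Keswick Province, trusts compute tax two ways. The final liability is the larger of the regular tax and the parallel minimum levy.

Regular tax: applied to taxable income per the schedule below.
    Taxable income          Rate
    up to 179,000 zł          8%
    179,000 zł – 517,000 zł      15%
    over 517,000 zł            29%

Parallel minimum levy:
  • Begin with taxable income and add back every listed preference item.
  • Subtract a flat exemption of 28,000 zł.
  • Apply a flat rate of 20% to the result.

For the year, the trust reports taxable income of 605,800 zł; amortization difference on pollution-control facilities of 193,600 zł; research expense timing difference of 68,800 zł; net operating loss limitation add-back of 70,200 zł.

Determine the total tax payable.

Parallel minimum levy:
  Adjusted income: 605,800 zł + 193,600 zł + 68,800 zł + 70,200 zł = 938,400 zł
  Less exemption 28,000 zł → base 910,400 zł
  910,400 zł × 20% = 182,080 zł

Regular tax:
  179,000 zł × 8% = 14,320 zł
  338,000 zł × 15% = 50,700 zł
  88,800 zł × 29% = 25,752 zł
  → 90,772 zł

182,080 zł > 90,772 zł, so the parallel minimum levy is the binding amount.

182,080 zł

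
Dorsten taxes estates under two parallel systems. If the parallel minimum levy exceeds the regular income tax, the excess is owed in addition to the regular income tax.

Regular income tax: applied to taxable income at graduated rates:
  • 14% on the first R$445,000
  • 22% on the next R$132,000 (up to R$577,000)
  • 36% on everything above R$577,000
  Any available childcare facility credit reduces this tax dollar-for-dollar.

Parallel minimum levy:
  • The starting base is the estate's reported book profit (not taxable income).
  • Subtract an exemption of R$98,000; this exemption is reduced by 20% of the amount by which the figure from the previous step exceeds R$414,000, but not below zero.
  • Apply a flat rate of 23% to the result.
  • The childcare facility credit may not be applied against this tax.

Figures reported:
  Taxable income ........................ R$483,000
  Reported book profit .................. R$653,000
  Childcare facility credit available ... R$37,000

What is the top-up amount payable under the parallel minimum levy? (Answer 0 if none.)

R$104,984

Parallel minimum levy:
  Base (reported book profit): R$653,000
  Exemption: R$98,000 − 20% × (R$653,000 − R$414,000) = R$98,000 − R$47,800 = R$50,200
  Base: R$653,000 − R$50,200 = R$602,800
  R$602,800 × 23% = R$138,644

Regular income tax:
  R$445,000 × 14% = R$62,300
  R$38,000 × 22% = R$8,360
  → R$70,660
  Less childcare facility credit R$37,000 → R$33,660

Excess of parallel minimum levy over regular income tax: R$138,644 − R$33,660 = R$104,984.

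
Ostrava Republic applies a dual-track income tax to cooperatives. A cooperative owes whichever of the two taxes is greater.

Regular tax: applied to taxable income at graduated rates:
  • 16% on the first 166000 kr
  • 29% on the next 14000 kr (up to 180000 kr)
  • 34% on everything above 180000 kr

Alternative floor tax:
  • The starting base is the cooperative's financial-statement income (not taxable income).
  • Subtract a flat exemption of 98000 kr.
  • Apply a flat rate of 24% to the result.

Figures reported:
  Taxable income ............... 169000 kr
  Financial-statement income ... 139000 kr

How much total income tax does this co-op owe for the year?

Alternative floor tax:
  Base (financial-statement income): 139000 kr
  Less exemption 98000 kr → base 41000 kr
  41000 kr × 24% = 9840 kr

Regular tax:
  166000 kr × 16% = 26560 kr
  3000 kr × 29% = 870 kr
  → 27430 kr

27430 kr > 9840 kr, so the regular tax governs.

27430 kr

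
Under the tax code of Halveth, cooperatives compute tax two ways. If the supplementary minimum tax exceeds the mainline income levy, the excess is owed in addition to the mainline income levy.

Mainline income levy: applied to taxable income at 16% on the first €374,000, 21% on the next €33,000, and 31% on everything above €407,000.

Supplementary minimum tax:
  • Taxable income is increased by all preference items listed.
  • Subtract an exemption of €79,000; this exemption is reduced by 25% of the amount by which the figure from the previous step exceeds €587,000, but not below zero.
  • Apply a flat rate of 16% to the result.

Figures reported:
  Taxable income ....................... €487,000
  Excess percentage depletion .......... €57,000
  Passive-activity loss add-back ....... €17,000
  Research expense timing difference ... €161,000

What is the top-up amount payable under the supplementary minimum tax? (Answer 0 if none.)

Supplementary minimum tax:
  Adjusted income: €487,000 + €57,000 + €17,000 + €161,000 = €722,000
  Exemption: €79,000 − 25% × (€722,000 − €587,000) = €79,000 − €33,750 = €45,250
  Base: €722,000 − €45,250 = €676,750
  €676,750 × 16% = €108,280

Mainline income levy:
  €374,000 × 16% = €59,840
  €33,000 × 21% = €6,930
  €80,000 × 31% = €24,800
  → €91,570

Excess of supplementary minimum tax over mainline income levy: €108,280 − €91,570 = €16,710.

€16,710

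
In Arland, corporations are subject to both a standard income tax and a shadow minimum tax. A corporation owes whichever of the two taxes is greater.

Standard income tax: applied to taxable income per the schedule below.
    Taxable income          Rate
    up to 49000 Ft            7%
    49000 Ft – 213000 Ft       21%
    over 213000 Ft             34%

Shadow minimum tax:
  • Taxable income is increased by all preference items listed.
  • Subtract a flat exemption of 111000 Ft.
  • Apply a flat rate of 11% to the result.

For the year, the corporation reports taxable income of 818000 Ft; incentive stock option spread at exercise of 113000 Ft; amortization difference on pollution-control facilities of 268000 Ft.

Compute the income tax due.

Shadow minimum tax:
  Adjusted income: 818000 Ft + 113000 Ft + 268000 Ft = 1199000 Ft
  Less exemption 111000 Ft → base 1088000 Ft
  1088000 Ft × 11% = 119680 Ft

Standard income tax:
  49000 Ft × 7% = 3430 Ft
  164000 Ft × 21% = 34440 Ft
  605000 Ft × 34% = 205700 Ft
  → 243570 Ft

243570 Ft > 119680 Ft, so the standard income tax governs.

243570 Ft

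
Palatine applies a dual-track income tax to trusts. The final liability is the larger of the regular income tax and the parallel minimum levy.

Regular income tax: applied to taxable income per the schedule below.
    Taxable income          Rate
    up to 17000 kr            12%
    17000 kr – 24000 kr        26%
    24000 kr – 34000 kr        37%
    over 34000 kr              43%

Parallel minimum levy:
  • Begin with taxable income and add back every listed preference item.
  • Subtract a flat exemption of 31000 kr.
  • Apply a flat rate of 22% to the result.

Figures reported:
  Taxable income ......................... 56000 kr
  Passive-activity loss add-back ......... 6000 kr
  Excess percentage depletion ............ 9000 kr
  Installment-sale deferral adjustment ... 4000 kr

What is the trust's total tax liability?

17020 kr

Regular income tax:
  17000 kr × 12% = 2040 kr
  7000 kr × 26% = 1820 kr
  10000 kr × 37% = 3700 kr
  22000 kr × 43% = 9460 kr
  → 17020 kr

Parallel minimum levy:
  Adjusted income: 56000 kr + 6000 kr + 9000 kr + 4000 kr = 75000 kr
  Less exemption 31000 kr → base 44000 kr
  44000 kr × 22% = 9680 kr

17020 kr > 9680 kr, so the regular income tax governs.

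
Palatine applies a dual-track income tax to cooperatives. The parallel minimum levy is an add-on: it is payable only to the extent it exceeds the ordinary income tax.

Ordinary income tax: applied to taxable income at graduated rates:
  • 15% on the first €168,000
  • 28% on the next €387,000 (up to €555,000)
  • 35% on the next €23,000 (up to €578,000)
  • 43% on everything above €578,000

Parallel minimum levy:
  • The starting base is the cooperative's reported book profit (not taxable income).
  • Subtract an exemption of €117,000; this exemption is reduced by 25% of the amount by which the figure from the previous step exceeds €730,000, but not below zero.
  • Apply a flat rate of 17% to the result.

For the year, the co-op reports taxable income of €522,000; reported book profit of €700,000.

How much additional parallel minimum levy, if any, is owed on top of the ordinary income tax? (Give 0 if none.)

€0

Ordinary income tax:
  €168,000 × 15% = €25,200
  €354,000 × 28% = €99,120
  → €124,320

Parallel minimum levy:
  Base (reported book profit): €700,000
  Exemption: €700,000 ≤ €730,000, so full €117,000 applies
  Base: €700,000 − €117,000 = €583,000
  €583,000 × 17% = €99,110

€99,110 ≤ €124,320, so no add-on is due.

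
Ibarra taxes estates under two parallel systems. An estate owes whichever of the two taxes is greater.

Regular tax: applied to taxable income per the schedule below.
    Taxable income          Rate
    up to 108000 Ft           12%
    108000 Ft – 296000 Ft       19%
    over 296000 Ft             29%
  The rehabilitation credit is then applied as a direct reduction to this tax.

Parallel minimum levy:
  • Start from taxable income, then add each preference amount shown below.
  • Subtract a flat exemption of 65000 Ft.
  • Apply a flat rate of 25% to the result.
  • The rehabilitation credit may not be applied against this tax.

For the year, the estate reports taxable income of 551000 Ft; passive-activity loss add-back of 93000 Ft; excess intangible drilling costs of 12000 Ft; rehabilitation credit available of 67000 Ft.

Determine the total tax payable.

Regular tax:
  108000 Ft × 12% = 12960 Ft
  188000 Ft × 19% = 35720 Ft
  255000 Ft × 29% = 73950 Ft
  → 122630 Ft
  Less rehabilitation credit 67000 Ft → 55630 Ft

Parallel minimum levy:
  Adjusted income: 551000 Ft + 93000 Ft + 12000 Ft = 656000 Ft
  Less exemption 65000 Ft → base 591000 Ft
  591000 Ft × 25% = 147750 Ft

147750 Ft > 55630 Ft, so the parallel minimum levy is the binding amount.

147750 Ft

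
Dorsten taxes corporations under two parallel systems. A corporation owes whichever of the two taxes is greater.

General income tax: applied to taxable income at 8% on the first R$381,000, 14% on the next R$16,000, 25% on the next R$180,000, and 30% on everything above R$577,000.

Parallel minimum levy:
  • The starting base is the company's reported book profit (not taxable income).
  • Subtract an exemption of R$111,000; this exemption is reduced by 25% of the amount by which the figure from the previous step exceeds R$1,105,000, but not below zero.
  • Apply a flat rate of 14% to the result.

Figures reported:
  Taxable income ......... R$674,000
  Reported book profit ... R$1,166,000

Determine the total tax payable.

General income tax:
  R$381,000 × 8% = R$30,480
  R$16,000 × 14% = R$2,240
  R$180,000 × 25% = R$45,000
  R$97,000 × 30% = R$29,100
  → R$106,820

Parallel minimum levy:
  Base (reported book profit): R$1,166,000
  Exemption: R$111,000 − 25% × (R$1,166,000 − R$1,105,000) = R$111,000 − R$15,250 = R$95,750
  Base: R$1,166,000 − R$95,750 = R$1,070,250
  R$1,070,250 × 14% = R$149,835

R$149,835 > R$106,820, so the parallel minimum levy is the binding amount.

R$149,835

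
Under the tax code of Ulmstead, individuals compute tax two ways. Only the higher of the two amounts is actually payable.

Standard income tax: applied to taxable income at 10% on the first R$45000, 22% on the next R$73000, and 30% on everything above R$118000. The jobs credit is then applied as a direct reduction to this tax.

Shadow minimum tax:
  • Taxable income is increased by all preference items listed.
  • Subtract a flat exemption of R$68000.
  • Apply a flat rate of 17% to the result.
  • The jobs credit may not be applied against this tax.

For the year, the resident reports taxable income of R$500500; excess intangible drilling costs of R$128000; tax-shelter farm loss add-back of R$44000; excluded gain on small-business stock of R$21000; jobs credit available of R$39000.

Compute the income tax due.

R$106335

Shadow minimum tax:
  Adjusted income: R$500500 + R$128000 + R$44000 + R$21000 = R$693500
  Less exemption R$68000 → base R$625500
  R$625500 × 17% = R$106335

Standard income tax:
  R$45000 × 10% = R$4500
  R$73000 × 22% = R$16060
  R$382500 × 30% = R$114750
  → R$135310
  Less jobs credit R$39000 → R$96310

R$106335 > R$96310, so the shadow minimum tax is the binding amount.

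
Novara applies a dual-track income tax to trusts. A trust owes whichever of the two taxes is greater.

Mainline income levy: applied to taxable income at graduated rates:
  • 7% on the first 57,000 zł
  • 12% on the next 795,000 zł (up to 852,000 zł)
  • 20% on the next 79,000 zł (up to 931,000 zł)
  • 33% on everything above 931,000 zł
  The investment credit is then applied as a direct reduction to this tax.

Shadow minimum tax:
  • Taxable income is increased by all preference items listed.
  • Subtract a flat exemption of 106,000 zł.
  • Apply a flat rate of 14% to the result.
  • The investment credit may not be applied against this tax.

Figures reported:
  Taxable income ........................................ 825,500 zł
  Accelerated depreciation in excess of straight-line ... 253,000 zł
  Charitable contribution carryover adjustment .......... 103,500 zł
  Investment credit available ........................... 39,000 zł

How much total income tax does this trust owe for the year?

Mainline income levy:
  57,000 zł × 7% = 3,990 zł
  768,500 zł × 12% = 92,220 zł
  → 96,210 zł
  Less investment credit 39,000 zł → 57,210 zł

Shadow minimum tax:
  Adjusted income: 825,500 zł + 253,000 zł + 103,500 zł = 1,182,000 zł
  Less exemption 106,000 zł → base 1,076,000 zł
  1,076,000 zł × 14% = 150,640 zł

150,640 zł > 57,210 zł, so the shadow minimum tax is the binding amount.

150,640 zł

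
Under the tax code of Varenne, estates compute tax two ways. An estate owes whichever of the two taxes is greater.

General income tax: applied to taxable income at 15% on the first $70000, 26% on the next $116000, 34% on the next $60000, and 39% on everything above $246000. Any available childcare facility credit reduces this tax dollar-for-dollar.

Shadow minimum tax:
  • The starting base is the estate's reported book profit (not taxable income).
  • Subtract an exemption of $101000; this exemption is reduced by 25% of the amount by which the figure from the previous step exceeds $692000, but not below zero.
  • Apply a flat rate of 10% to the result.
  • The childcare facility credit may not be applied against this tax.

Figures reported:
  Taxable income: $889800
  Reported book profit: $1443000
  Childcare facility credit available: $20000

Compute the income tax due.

General income tax:
  $70000 × 15% = $10500
  $116000 × 26% = $30160
  $60000 × 34% = $20400
  $643800 × 39% = $251082
  → $312142
  Less childcare facility credit $20000 → $292142

Shadow minimum tax:
  Base (reported book profit): $1443000
  Exemption: 25% × ($1443000 − $692000) = $187750 ≥ $101000, so the exemption is fully phased out
  Base: $1443000 − $0 = $1443000
  $1443000 × 10% = $144300

$292142 > $144300, so the general income tax governs.

$292142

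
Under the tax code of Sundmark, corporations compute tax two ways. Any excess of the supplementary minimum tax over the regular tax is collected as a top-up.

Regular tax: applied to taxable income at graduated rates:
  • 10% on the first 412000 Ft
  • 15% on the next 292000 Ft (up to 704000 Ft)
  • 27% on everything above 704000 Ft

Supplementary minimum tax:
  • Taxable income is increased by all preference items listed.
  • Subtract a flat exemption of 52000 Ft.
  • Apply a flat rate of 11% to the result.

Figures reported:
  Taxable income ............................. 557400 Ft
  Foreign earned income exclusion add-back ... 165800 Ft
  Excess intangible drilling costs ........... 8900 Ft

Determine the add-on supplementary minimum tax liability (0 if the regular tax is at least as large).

11801 Ft

Regular tax:
  412000 Ft × 10% = 41200 Ft
  145400 Ft × 15% = 21810 Ft
  → 63010 Ft

Supplementary minimum tax:
  Adjusted income: 557400 Ft + 165800 Ft + 8900 Ft = 732100 Ft
  Less exemption 52000 Ft → base 680100 Ft
  680100 Ft × 11% = 74811 Ft

Excess of supplementary minimum tax over regular tax: 74811 Ft − 63010 Ft = 11801 Ft.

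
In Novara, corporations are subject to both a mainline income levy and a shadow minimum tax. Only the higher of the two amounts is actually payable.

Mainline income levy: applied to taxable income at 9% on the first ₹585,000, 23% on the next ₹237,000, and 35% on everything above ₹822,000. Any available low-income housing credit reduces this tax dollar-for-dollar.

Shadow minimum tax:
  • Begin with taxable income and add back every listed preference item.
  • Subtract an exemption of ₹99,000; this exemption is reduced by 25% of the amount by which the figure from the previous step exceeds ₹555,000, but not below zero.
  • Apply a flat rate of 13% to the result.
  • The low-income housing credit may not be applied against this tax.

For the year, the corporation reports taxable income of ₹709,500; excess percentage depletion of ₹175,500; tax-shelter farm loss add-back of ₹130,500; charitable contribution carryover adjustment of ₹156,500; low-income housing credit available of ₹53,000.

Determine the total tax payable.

Shadow minimum tax:
  Adjusted income: ₹709,500 + ₹175,500 + ₹130,500 + ₹156,500 = ₹1,172,000
  Exemption: 25% × (₹1,172,000 − ₹555,000) = ₹154,250 ≥ ₹99,000, so the exemption is fully phased out
  Base: ₹1,172,000 − ₹0 = ₹1,172,000
  ₹1,172,000 × 13% = ₹152,360

Mainline income levy:
  ₹585,000 × 9% = ₹52,650
  ₹124,500 × 23% = ₹28,635
  → ₹81,285
  Less low-income housing credit ₹53,000 → ₹28,285

₹152,360 > ₹28,285, so the shadow minimum tax is the binding amount.

₹152,360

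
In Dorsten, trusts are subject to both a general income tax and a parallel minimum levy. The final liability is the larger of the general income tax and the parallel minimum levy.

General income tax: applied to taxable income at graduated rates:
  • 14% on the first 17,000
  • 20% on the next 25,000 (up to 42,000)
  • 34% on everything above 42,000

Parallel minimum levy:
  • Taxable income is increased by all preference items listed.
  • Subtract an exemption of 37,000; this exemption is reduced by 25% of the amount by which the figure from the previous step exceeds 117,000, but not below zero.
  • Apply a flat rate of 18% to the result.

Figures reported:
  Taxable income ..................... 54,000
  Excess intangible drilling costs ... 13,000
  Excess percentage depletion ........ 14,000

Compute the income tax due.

General income tax:
  17,000 × 14% = 2,380
  25,000 × 20% = 5,000
  12,000 × 34% = 4,080
  → 11,460

Parallel minimum levy:
  Adjusted income: 54,000 + 13,000 + 14,000 = 81,000
  Exemption: 81,000 ≤ 117,000, so full 37,000 applies
  Base: 81,000 − 37,000 = 44,000
  44,000 × 18% = 7,920

11,460 > 7,920, so the general income tax governs.

11,460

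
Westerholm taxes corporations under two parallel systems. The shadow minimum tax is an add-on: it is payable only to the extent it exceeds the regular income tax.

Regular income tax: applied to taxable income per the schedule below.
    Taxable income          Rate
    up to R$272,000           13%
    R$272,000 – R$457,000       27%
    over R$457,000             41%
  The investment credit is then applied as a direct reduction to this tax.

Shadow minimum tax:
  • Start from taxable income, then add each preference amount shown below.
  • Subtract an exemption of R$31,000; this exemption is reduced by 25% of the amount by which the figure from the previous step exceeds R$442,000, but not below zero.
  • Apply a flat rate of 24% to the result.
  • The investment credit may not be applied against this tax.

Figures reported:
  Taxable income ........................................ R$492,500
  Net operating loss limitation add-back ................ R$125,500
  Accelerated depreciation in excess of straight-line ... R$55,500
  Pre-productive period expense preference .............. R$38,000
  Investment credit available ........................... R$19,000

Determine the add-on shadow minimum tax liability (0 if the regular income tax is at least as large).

R$89,895

Shadow minimum tax:
  Adjusted income: R$492,500 + R$125,500 + R$55,500 + R$38,000 = R$711,500
  Exemption: 25% × (R$711,500 − R$442,000) = R$67,375 ≥ R$31,000, so the exemption is fully phased out
  Base: R$711,500 − R$0 = R$711,500
  R$711,500 × 24% = R$170,760

Regular income tax:
  R$272,000 × 13% = R$35,360
  R$185,000 × 27% = R$49,950
  R$35,500 × 41% = R$14,555
  → R$99,865
  Less investment credit R$19,000 → R$80,865

Excess of shadow minimum tax over regular income tax: R$170,760 − R$80,865 = R$89,895.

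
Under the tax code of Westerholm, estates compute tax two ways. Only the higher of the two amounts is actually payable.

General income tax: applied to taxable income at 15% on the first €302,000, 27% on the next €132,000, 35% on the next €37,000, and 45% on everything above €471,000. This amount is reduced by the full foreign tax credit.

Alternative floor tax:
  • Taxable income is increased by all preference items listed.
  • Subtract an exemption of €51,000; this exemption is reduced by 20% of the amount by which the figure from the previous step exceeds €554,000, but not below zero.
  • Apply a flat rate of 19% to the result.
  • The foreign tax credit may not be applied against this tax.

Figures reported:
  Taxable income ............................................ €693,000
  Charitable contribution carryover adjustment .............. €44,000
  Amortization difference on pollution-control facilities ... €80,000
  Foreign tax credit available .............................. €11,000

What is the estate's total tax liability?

€182,790

General income tax:
  €302,000 × 15% = €45,300
  €132,000 × 27% = €35,640
  €37,000 × 35% = €12,950
  €222,000 × 45% = €99,900
  → €193,790
  Less foreign tax credit €11,000 → €182,790

Alternative floor tax:
  Adjusted income: €693,000 + €44,000 + €80,000 = €817,000
  Exemption: 20% × (€817,000 − €554,000) = €52,600 ≥ €51,000, so the exemption is fully phased out
  Base: €817,000 − €0 = €817,000
  €817,000 × 19% = €155,230

€182,790 > €155,230, so the general income tax governs.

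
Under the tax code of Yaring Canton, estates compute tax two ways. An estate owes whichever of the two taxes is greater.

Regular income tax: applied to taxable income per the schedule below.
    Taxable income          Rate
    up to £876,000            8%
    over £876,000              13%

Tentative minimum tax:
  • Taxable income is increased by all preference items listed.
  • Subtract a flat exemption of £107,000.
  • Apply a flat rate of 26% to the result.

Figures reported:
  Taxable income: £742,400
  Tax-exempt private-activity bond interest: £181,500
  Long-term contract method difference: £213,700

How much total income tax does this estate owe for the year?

Tentative minimum tax:
  Adjusted income: £742,400 + £181,500 + £213,700 = £1,137,600
  Less exemption £107,000 → base £1,030,600
  £1,030,600 × 26% = £267,956

Regular income tax:
  £742,400 × 8% = £59,392

£267,956 > £59,392, so the tentative minimum tax is the binding amount.

£267,956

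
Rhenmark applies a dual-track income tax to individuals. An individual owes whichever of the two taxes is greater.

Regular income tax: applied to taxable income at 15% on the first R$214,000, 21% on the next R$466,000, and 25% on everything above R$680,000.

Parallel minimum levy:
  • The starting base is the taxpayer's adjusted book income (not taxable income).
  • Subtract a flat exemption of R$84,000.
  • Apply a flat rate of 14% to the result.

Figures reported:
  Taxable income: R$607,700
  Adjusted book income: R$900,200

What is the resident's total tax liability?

R$114,777

Parallel minimum levy:
  Base (adjusted book income): R$900,200
  Less exemption R$84,000 → base R$816,200
  R$816,200 × 14% = R$114,268

Regular income tax:
  R$214,000 × 15% = R$32,100
  R$393,700 × 21% = R$82,677
  → R$114,777

R$114,777 > R$114,268, so the regular income tax governs.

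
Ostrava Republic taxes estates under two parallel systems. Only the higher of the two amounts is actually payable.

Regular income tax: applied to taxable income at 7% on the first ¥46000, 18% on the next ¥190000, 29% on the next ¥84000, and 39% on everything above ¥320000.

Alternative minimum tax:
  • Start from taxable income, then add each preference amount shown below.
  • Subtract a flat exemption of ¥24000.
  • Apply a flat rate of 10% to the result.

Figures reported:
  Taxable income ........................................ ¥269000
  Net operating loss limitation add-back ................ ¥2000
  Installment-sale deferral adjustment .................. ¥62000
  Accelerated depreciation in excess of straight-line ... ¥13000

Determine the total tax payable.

Regular income tax:
  ¥46000 × 7% = ¥3220
  ¥190000 × 18% = ¥34200
  ¥33000 × 29% = ¥9570
  → ¥46990

Alternative minimum tax:
  Adjusted income: ¥269000 + ¥2000 + ¥62000 + ¥13000 = ¥346000
  Less exemption ¥24000 → base ¥322000
  ¥322000 × 10% = ¥32200

¥46990 > ¥32200, so the regular income tax governs.

¥46990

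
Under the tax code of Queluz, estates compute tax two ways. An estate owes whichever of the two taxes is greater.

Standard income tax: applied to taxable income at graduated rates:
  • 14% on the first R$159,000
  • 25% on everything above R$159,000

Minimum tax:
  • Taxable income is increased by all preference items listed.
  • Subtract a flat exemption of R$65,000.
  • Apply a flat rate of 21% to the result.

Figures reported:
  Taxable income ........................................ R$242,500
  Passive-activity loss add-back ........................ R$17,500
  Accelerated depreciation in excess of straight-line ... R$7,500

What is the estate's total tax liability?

R$43,135

Minimum tax:
  Adjusted income: R$242,500 + R$17,500 + R$7,500 = R$267,500
  Less exemption R$65,000 → base R$202,500
  R$202,500 × 21% = R$42,525

Standard income tax:
  R$159,000 × 14% = R$22,260
  R$83,500 × 25% = R$20,875
  → R$43,135

R$43,135 > R$42,525, so the standard income tax governs.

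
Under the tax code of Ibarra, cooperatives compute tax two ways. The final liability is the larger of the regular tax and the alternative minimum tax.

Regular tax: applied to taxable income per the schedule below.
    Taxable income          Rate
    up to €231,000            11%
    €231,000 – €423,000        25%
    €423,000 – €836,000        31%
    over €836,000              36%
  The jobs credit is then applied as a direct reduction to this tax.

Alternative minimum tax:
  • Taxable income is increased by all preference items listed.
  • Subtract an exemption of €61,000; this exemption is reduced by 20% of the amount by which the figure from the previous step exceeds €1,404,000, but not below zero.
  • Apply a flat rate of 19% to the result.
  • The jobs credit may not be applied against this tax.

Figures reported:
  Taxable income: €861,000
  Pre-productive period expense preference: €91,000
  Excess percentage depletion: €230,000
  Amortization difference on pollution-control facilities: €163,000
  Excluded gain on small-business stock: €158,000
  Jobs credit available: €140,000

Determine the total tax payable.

€277,742

Regular tax:
  €231,000 × 11% = €25,410
  €192,000 × 25% = €48,000
  €413,000 × 31% = €128,030
  €25,000 × 36% = €9,000
  → €210,440
  Less jobs credit €140,000 → €70,440

Alternative minimum tax:
  Adjusted income: €861,000 + €91,000 + €230,000 + €163,000 + €158,000 = €1,503,000
  Exemption: €61,000 − 20% × (€1,503,000 − €1,404,000) = €61,000 − €19,800 = €41,200
  Base: €1,503,000 − €41,200 = €1,461,800
  €1,461,800 × 19% = €277,742

€277,742 > €70,440, so the alternative minimum tax is the binding amount.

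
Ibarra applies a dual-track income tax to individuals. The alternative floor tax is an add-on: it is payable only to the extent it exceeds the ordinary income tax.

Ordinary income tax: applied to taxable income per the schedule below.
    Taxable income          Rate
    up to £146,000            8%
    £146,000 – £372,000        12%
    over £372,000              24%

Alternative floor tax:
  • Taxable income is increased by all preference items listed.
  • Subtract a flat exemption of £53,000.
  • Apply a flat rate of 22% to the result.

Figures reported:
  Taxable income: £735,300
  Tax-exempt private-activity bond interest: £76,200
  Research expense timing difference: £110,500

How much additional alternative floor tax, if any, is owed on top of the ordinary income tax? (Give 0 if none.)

£65,188

Ordinary income tax:
  £146,000 × 8% = £11,680
  £226,000 × 12% = £27,120
  £363,300 × 24% = £87,192
  → £125,992

Alternative floor tax:
  Adjusted income: £735,300 + £76,200 + £110,500 = £922,000
  Less exemption £53,000 → base £869,000
  £869,000 × 22% = £191,180

Excess of alternative floor tax over ordinary income tax: £191,180 − £125,992 = £65,188.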